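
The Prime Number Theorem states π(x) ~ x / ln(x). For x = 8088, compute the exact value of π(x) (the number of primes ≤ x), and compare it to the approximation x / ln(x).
π(8088) = 1016;  x/ln(x) ≈ 898.85;  relative error ≈ 11.53%.

Directly count primes up to 8088: π(8088) = 1016. The PNT approximation gives 8088/ln(8088) ≈ 8088/8.99814 ≈ 898.85. Relative error (π(x) − x/ln(x)) / π(x) ≈ 11.53%; the approximation is known to undercount slightly (Li(x) is a better estimate).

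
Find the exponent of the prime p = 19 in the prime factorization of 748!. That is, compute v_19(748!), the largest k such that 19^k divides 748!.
v_19(748!) = 41

Legendre's formula: v_p(n!) = Σ_{k ≥ 1} ⌊n / p^k⌋. For p = 19, n = 748, the terms are:
  ⌊748/19^1⌋ = ⌊748/19⌋ = 39
  ⌊748/19^2⌋ = ⌊748/361⌋ = 2
(the next term ⌊748/19^3⌋ = 0, terminating the sum). Summing: v_19(748!) = 39 + 2 = 41.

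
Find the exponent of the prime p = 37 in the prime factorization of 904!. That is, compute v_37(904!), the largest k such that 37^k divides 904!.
v_37(904!) = 24

Legendre's formula: v_p(n!) = Σ_{k ≥ 1} ⌊n / p^k⌋. For p = 37, n = 904, the terms are:
  ⌊904/37^1⌋ = ⌊904/37⌋ = 24
(the next term ⌊904/37^2⌋ = 0, terminating the sum). Summing: v_37(904!) = 24 = 24.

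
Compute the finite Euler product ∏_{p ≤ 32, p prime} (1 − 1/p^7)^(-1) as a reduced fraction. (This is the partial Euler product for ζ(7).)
∏ = 37031956963631386906046525229438701635098769061332515193389940565625/36725327022248259763071767483224373757798563246158812707599806493184

The primes p ≤ 32 are [2, 3, 5, 7, 11, 13, 17, 19, 23, 29, 31]. For each prime, (1 − 1/p^7)^(-1) = p^7 / (p^7 − 1). The product is (1 − 1/2^7)^(-1), (1 − 1/3^7)^(-1), (1 − 1/5^7)^(-1), (1 − 1/7^7)^(-1), (1 − 1/11^7)^(-1), (1 − 1/13^7)^(-1), (1 − 1/17^7)^(-1), (1 − 1/19^7)^(-1), (1 − 1/23^7)^(-1), (1 − 1/29^7)^(-1), (1 − 1/31^7)^(-1) = ∏ p^7 / (p^7 − 1) = 37031956963631386906046525229438701635098769061332515193389940565625/36725327022248259763071767483224373757798563246158812707599806493184.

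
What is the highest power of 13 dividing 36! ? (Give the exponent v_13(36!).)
v_13(36!) = 2

Legendre's formula: v_p(n!) = Σ_{k ≥ 1} ⌊n / p^k⌋. For p = 13, n = 36, the terms are:
  ⌊36/13^1⌋ = ⌊36/13⌋ = 2
(the next term ⌊36/13^2⌋ = 0, terminating the sum). Summing: v_13(36!) = 2 = 2.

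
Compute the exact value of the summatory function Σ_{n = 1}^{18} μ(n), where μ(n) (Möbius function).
Σ_{n ≤ 18} μ(n) = -2

Compute μ(n) for each 1 ≤ n ≤ 18: μ(1) = 1, μ(2) = -1, μ(3) = -1, μ(4) = 0, μ(5) = -1, μ(6) = 1, μ(7) = -1, μ(8) = 0, μ(9) = 0, μ(10) = 1, μ(11) = -1, μ(12) = 0, μ(13) = -1, μ(14) = 1, μ(15) = 1, μ(16) = 0, μ(17) = -1, μ(18) = 0. Summing all 18 values: -2. (Mertens function M(x) = Σ_{n ≤ x} μ(n); on average M(x) should be small (PNT ⟺ M(x) = o(x)).)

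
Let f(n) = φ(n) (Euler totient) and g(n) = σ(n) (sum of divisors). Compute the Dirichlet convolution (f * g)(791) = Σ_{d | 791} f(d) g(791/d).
(φ * σ)(791) = 3164

Divisors of 791: [1, 7, 113, 791]. For each d | 791:
  d = 1: φ(1) · σ(791/1) = 1 · 912 = 912
  d = 7: φ(7) · σ(791/7) = 6 · 114 = 684
  d = 113: φ(113) · σ(791/113) = 112 · 8 = 896
  d = 791: φ(791) · σ(791/791) = 672 · 1 = 672
Summing: (φ * σ)(791) = 912 + 684 + 896 + 672 = 3164.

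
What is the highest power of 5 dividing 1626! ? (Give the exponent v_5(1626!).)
v_5(1626!) = 405

Legendre's formula: v_p(n!) = Σ_{k ≥ 1} ⌊n / p^k⌋. For p = 5, n = 1626, the terms are:
  ⌊1626/5^1⌋ = ⌊1626/5⌋ = 325
  ⌊1626/5^2⌋ = ⌊1626/25⌋ = 65
  ⌊1626/5^3⌋ = ⌊1626/125⌋ = 13
  ⌊1626/5^4⌋ = ⌊1626/625⌋ = 2
(the next term ⌊1626/5^5⌋ = 0, terminating the sum). Summing: v_5(1626!) = 325 + 65 + 13 + 2 = 405.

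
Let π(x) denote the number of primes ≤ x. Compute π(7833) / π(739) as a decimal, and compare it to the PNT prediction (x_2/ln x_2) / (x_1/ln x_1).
π(7833)/π(739) = 990/131 ≈ 7.5573;  PNT prediction ≈ 7.8086.

π(739) = 131 and π(7833) = 990, so π(7833)/π(739) ≈ 7.5573. The PNT-predicted ratio is (7833/ln(7833)) / (739/ln(739)) ≈ 7.8086. The two agree to within a few percent, as expected.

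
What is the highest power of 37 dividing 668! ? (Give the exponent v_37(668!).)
v_37(668!) = 18

Legendre's formula: v_p(n!) = Σ_{k ≥ 1} ⌊n / p^k⌋. For p = 37, n = 668, the terms are:
  ⌊668/37^1⌋ = ⌊668/37⌋ = 18
(the next term ⌊668/37^2⌋ = 0, terminating the sum). Summing: v_37(668!) = 18 = 18.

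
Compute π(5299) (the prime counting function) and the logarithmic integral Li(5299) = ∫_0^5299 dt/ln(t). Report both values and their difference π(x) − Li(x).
π(5299) = 702;  Li(5299) ≈ 719.27;  π(x) − Li(x) ≈ -17.27.

Direct count of primes ≤ 5299 gives π(5299) = 702. Numerical evaluation of the logarithmic integral gives Li(5299) ≈ 719.27. The difference π(x) − Li(x) ≈ -17.27 is typically negative for small/moderate x (Li(x) overestimates), though Littlewood's theorem shows this sign changes infinitely often.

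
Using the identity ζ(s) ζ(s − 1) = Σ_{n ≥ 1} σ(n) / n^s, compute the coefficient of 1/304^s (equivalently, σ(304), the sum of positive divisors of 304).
σ(304) = 620

In the product (Σ m^0/m^s)(Σ k / k^s) = Σ (Σ_{d | n} d) / n^s, the coefficient of 1/n^s is σ(n) = Σ_{d | n} d. For n = 304, divisors are [1, 2, 4, 8, 16, 19, 38, 76, 152, 304]; summing: σ(304) = 620.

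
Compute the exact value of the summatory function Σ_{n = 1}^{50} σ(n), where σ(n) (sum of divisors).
Σ_{n ≤ 50} σ(n) = 2080

Compute σ(n) for each 1 ≤ n ≤ 50: σ(1) = 1, σ(2) = 3, σ(3) = 4, σ(4) = 7, σ(5) = 6, σ(6) = 12, σ(7) = 8, σ(8) = 15, σ(9) = 13, σ(10) = 18, σ(11) = 12, σ(12) = 28, σ(13) = 14, σ(14) = 24, σ(15) = 24, σ(16) = 31, σ(17) = 18, σ(18) = 39, σ(19) = 20, σ(20) = 42, σ(21) = 32, σ(22) = 36, σ(23) = 24, σ(24) = 60, σ(25) = 31, σ(26) = 42, σ(27) = 40, σ(28) = 56, σ(29) = 30, σ(30) = 72, σ(31) = 32, σ(32) = 63, σ(33) = 48, σ(34) = 54, σ(35) = 48, σ(36) = 91, σ(37) = 38, σ(38) = 60, σ(39) = 56, σ(40) = 90, σ(41) = 42, σ(42) = 96, σ(43) = 44, σ(44) = 84, σ(45) = 78, σ(46) = 72, σ(47) = 48, σ(48) = 124, σ(49) = 57, σ(50) = 93. Summing all 50 values: 2080. (Average order: Σ_{n ≤ x} σ(n) ~ (π²/12) x². For x = 50, (π²/12)·50² ≈ 2056.17.)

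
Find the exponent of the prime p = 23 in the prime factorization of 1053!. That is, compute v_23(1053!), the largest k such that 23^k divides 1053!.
v_23(1053!) = 46

Legendre's formula: v_p(n!) = Σ_{k ≥ 1} ⌊n / p^k⌋. For p = 23, n = 1053, the terms are:
  ⌊1053/23^1⌋ = ⌊1053/23⌋ = 45
  ⌊1053/23^2⌋ = ⌊1053/529⌋ = 1
(the next term ⌊1053/23^3⌋ = 0, terminating the sum). Summing: v_23(1053!) = 45 + 1 = 46.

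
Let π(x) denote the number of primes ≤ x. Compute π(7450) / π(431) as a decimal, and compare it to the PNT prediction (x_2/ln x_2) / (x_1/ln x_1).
π(7450)/π(431) = 942/83 ≈ 11.3494;  PNT prediction ≈ 11.7604.

π(431) = 83 and π(7450) = 942, so π(7450)/π(431) ≈ 11.3494. The PNT-predicted ratio is (7450/ln(7450)) / (431/ln(431)) ≈ 11.7604. The two agree to within a few percent, as expected.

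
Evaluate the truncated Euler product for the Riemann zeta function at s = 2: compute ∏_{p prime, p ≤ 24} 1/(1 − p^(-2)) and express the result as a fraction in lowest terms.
∏ = 718188003533/440301256704

The primes p ≤ 24 are [2, 3, 5, 7, 11, 13, 17, 19, 23]. For each prime, (1 − 1/p^2)^(-1) = p^2 / (p^2 − 1). The product is (1 − 1/2^2)^(-1), (1 − 1/3^2)^(-1), (1 − 1/5^2)^(-1), (1 − 1/7^2)^(-1), (1 − 1/11^2)^(-1), (1 − 1/13^2)^(-1), (1 − 1/17^2)^(-1), (1 − 1/19^2)^(-1), (1 − 1/23^2)^(-1) = ∏ p^2 / (p^2 − 1) = 718188003533/440301256704.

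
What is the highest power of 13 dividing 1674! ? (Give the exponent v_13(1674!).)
v_13(1674!) = 137

Legendre's formula: v_p(n!) = Σ_{k ≥ 1} ⌊n / p^k⌋. For p = 13, n = 1674, the terms are:
  ⌊1674/13^1⌋ = ⌊1674/13⌋ = 128
  ⌊1674/13^2⌋ = ⌊1674/169⌋ = 9
(the next term ⌊1674/13^3⌋ = 0, terminating the sum). Summing: v_13(1674!) = 128 + 9 = 137.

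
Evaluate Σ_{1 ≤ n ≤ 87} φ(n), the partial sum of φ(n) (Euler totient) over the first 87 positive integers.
Σ_{n ≤ 87} φ(n) = 2328

Compute φ(n) for each 1 ≤ n ≤ 87: φ(1) = 1, φ(2) = 1, φ(3) = 2, φ(4) = 2, φ(5) = 4, φ(6) = 2, φ(7) = 6, φ(8) = 4, φ(9) = 6, φ(10) = 4, φ(11) = 10, φ(12) = 4, φ(13) = 12, φ(14) = 6, φ(15) = 8, φ(16) = 8, φ(17) = 16, φ(18) = 6, φ(19) = 18, φ(20) = 8, φ(21) = 12, φ(22) = 10, φ(23) = 22, φ(24) = 8, φ(25) = 20, φ(26) = 12, φ(27) = 18, φ(28) = 12, φ(29) = 28, φ(30) = 8, φ(31) = 30, φ(32) = 16, φ(33) = 20, φ(34) = 16, φ(35) = 24, φ(36) = 12, φ(37) = 36, φ(38) = 18, φ(39) = 24, φ(40) = 16, φ(41) = 40, φ(42) = 12, φ(43) = 42, φ(44) = 20, φ(45) = 24, φ(46) = 22, φ(47) = 46, φ(48) = 16, φ(49) = 42, φ(50) = 20, φ(51) = 32, φ(52) = 24, φ(53) = 52, φ(54) = 18, φ(55) = 40, φ(56) = 24, φ(57) = 36, φ(58) = 28, φ(59) = 58, φ(60) = 16, φ(61) = 60, φ(62) = 30, φ(63) = 36, φ(64) = 32, φ(65) = 48, φ(66) = 20, φ(67) = 66, φ(68) = 32, φ(69) = 44, φ(70) = 24, φ(71) = 70, φ(72) = 24, φ(73) = 72, φ(74) = 36, φ(75) = 40, φ(76) = 36, φ(77) = 60, φ(78) = 24, φ(79) = 78, φ(80) = 32, φ(81) = 54, φ(82) = 40, φ(83) = 82, φ(84) = 24, φ(85) = 64, φ(86) = 42, φ(87) = 56. Summing all 87 values: 2328. (Average order: Σ_{n ≤ x} φ(n) ~ (3/π²) x². For x = 87, (3/π²)·87² ≈ 2300.70.)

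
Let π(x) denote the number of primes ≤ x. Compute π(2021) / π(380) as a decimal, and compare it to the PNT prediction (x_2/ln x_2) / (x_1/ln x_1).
π(2021)/π(380) = 306/75 ≈ 4.0800;  PNT prediction ≈ 4.1507.

π(380) = 75 and π(2021) = 306, so π(2021)/π(380) ≈ 4.0800. The PNT-predicted ratio is (2021/ln(2021)) / (380/ln(380)) ≈ 4.1507. The two agree to within a few percent, as expected.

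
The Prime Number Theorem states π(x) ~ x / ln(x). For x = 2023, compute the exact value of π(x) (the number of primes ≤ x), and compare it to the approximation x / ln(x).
π(2023) = 306;  x/ln(x) ≈ 265.75;  relative error ≈ 13.15%.

Directly count primes up to 2023: π(2023) = 306. The PNT approximation gives 2023/ln(2023) ≈ 2023/7.61234 ≈ 265.75. Relative error (π(x) − x/ln(x)) / π(x) ≈ 13.15%; the approximation is known to undercount slightly (Li(x) is a better estimate).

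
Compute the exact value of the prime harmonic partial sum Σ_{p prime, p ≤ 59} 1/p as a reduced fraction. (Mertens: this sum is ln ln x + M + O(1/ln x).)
Σ 1/p = 3263815694539731437539/1922760350154212639070

π(59) = 17, so the primes ≤ 59 are [2, 3, 5, 7, 11, 13, 17, 19, 23, 29, 31, 37, 41, 43, 47, 53, 59]. Summing 1/p over these primes: 3263815694539731437539/1922760350154212639070 ≈ 1.6975. Mertens estimate ln ln(59) + 0.2615 ≈ 1.6670.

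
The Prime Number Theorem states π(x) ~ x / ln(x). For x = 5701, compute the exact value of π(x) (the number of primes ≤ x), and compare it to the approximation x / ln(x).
π(5701) = 751;  x/ln(x) ≈ 659.20;  relative error ≈ 12.22%.

Directly count primes up to 5701: π(5701) = 751. The PNT approximation gives 5701/ln(5701) ≈ 5701/8.64840 ≈ 659.20. Relative error (π(x) − x/ln(x)) / π(x) ≈ 12.22%; the approximation is known to undercount slightly (Li(x) is a better estimate).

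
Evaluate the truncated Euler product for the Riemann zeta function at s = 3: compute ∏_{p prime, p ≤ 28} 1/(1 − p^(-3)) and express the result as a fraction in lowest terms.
∏ = 580625301352525/483109627290624

The primes p ≤ 28 are [2, 3, 5, 7, 11, 13, 17, 19, 23]. For each prime, (1 − 1/p^3)^(-1) = p^3 / (p^3 − 1). The product is (1 − 1/2^3)^(-1), (1 − 1/3^3)^(-1), (1 − 1/5^3)^(-1), (1 − 1/7^3)^(-1), (1 − 1/11^3)^(-1), (1 − 1/13^3)^(-1), (1 − 1/17^3)^(-1), (1 − 1/19^3)^(-1), (1 − 1/23^3)^(-1) = ∏ p^3 / (p^3 − 1) = 580625301352525/483109627290624.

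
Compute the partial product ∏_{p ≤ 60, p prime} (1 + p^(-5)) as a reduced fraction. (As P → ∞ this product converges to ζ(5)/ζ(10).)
∏ = 4625216658591974452227928572296422584003624522186780896225122147490657410189665239040/4464936714731009502985956909215577296089758883491981124781643055180612451896799337569

The primes p ≤ 60 are [2, 3, 5, 7, 11, 13, 17, 19, 23, 29, 31, 37, 41, 43, 47, 53, 59]. For each, (1 + 1/p^5) = (p^5 + 1)/p^5. Multiplying these fractions over p ∈ [2, 3, 5, 7, 11, 13, 17, 19, 23, 29, 31, 37, 41, 43, 47, 53, 59] gives 4625216658591974452227928572296422584003624522186780896225122147490657410189665239040/4464936714731009502985956909215577296089758883491981124781643055180612451896799337569. (In the limit P → ∞ this tends to ζ(5)/ζ(10).)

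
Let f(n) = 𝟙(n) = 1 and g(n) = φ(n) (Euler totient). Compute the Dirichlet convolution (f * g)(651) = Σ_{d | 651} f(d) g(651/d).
(𝟙 * φ)(651) = 651

Divisors of 651: [1, 3, 7, 21, 31, 93, 217, 651]. For each d | 651:
  d = 1: 𝟙(1) · φ(651/1) = 1 · 360 = 360
  d = 3: 𝟙(3) · φ(651/3) = 1 · 180 = 180
  d = 7: 𝟙(7) · φ(651/7) = 1 · 60 = 60
  d = 21: 𝟙(21) · φ(651/21) = 1 · 30 = 30
  d = 31: 𝟙(31) · φ(651/31) = 1 · 12 = 12
  d = 93: 𝟙(93) · φ(651/93) = 1 · 6 = 6
  d = 217: 𝟙(217) · φ(651/217) = 1 · 2 = 2
  d = 651: 𝟙(651) · φ(651/651) = 1 · 1 = 1
Summing: (𝟙 * φ)(651) = 360 + 180 + 60 + 30 + 12 + 6 + 2 + 1 = 651.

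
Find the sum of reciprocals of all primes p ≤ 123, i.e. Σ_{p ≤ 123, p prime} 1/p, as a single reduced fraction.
Σ 1/p = 58472171373748331322981543916880425472323867753/31610054640417607788145206291543662493274686990

π(123) = 30, so the primes ≤ 123 are [2, 3, 5, 7, 11, 13, 17, 19, 23, 29, 31, 37, 41, 43, 47, 53, 59, 61, 67, 71, 73, 79, 83, 89, 97, 101, 103, 107, 109, 113]. Summing 1/p over these primes: 58472171373748331322981543916880425472323867753/31610054640417607788145206291543662493274686990 ≈ 1.8498. Mertens estimate ln ln(123) + 0.2615 ≈ 1.8326.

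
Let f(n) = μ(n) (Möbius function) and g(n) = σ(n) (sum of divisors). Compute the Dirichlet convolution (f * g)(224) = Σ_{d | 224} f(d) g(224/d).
(μ * σ)(224) = 224

Divisors of 224: [1, 2, 4, 7, 8, 14, 16, 28, 32, 56, 112, 224]. For each d | 224:
  d = 1: μ(1) · σ(224/1) = 1 · 504 = 504
  d = 2: μ(2) · σ(224/2) = -1 · 248 = -248
  d = 4: μ(4) · σ(224/4) = 0 · 120 = 0
  d = 7: μ(7) · σ(224/7) = -1 · 63 = -63
  d = 8: μ(8) · σ(224/8) = 0 · 56 = 0
  d = 14: μ(14) · σ(224/14) = 1 · 31 = 31
  d = 16: μ(16) · σ(224/16) = 0 · 24 = 0
  d = 28: μ(28) · σ(224/28) = 0 · 15 = 0
  d = 32: μ(32) · σ(224/32) = 0 · 8 = 0
  d = 56: μ(56) · σ(224/56) = 0 · 7 = 0
  d = 112: μ(112) · σ(224/112) = 0 · 3 = 0
  d = 224: μ(224) · σ(224/224) = 0 · 1 = 0
Summing: (μ * σ)(224) = 504 + -248 + 0 + -63 + 0 + 31 + 0 + 0 + 0 + 0 + 0 + 0 = 224.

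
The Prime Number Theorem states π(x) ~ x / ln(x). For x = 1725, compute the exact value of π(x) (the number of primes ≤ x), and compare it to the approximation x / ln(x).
π(1725) = 269;  x/ln(x) ≈ 231.45;  relative error ≈ 13.96%.

Directly count primes up to 1725: π(1725) = 269. The PNT approximation gives 1725/ln(1725) ≈ 1725/7.45298 ≈ 231.45. Relative error (π(x) − x/ln(x)) / π(x) ≈ 13.96%; the approximation is known to undercount slightly (Li(x) is a better estimate).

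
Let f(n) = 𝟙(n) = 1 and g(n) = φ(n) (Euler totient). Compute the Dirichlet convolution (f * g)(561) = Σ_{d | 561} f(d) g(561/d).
(𝟙 * φ)(561) = 561

Divisors of 561: [1, 3, 11, 17, 33, 51, 187, 561]. For each d | 561:
  d = 1: 𝟙(1) · φ(561/1) = 1 · 320 = 320
  d = 3: 𝟙(3) · φ(561/3) = 1 · 160 = 160
  d = 11: 𝟙(11) · φ(561/11) = 1 · 32 = 32
  d = 17: 𝟙(17) · φ(561/17) = 1 · 20 = 20
  d = 33: 𝟙(33) · φ(561/33) = 1 · 16 = 16
  d = 51: 𝟙(51) · φ(561/51) = 1 · 10 = 10
  d = 187: 𝟙(187) · φ(561/187) = 1 · 2 = 2
  d = 561: 𝟙(561) · φ(561/561) = 1 · 1 = 1
Summing: (𝟙 * φ)(561) = 320 + 160 + 32 + 20 + 16 + 10 + 2 + 1 = 561.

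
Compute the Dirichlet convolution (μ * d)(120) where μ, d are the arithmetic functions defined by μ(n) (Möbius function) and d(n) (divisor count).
(μ * d)(120) = 1

Divisors of 120: [1, 2, 3, 4, 5, 6, 8, 10, 12, 15, 20, 24, 30, 40, 60, 120]. For each d | 120:
  d = 1: μ(1) · d(120/1) = 1 · 16 = 16
  d = 2: μ(2) · d(120/2) = -1 · 12 = -12
  d = 3: μ(3) · d(120/3) = -1 · 8 = -8
  d = 4: μ(4) · d(120/4) = 0 · 8 = 0
  d = 5: μ(5) · d(120/5) = -1 · 8 = -8
  d = 6: μ(6) · d(120/6) = 1 · 6 = 6
  d = 8: μ(8) · d(120/8) = 0 · 4 = 0
  d = 10: μ(10) · d(120/10) = 1 · 6 = 6
  d = 12: μ(12) · d(120/12) = 0 · 4 = 0
  d = 15: μ(15) · d(120/15) = 1 · 4 = 4
  d = 20: μ(20) · d(120/20) = 0 · 4 = 0
  d = 24: μ(24) · d(120/24) = 0 · 2 = 0
  d = 30: μ(30) · d(120/30) = -1 · 3 = -3
  d = 40: μ(40) · d(120/40) = 0 · 2 = 0
  d = 60: μ(60) · d(120/60) = 0 · 2 = 0
  d = 120: μ(120) · d(120/120) = 0 · 1 = 0
Summing: (μ * d)(120) = 16 + -12 + -8 + 0 + -8 + 6 + 0 + 6 + 0 + 4 + 0 + 0 + -3 + 0 + 0 + 0 = 1.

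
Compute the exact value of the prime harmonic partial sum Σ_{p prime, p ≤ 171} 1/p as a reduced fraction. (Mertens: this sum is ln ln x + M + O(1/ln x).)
Σ 1/p = 1840793455149223796977553240989608507934961889604586193282330007699/962947420735983927056946215901134429196419130606213075415963491270

π(171) = 39, so the primes ≤ 171 are [2, 3, 5, 7, 11, 13, 17, 19, 23, 29, 31, 37, 41, 43, 47, 53, 59, 61, 67, 71, 73, 79, 83, 89, 97, 101, 103, 107, 109, 113, 127, 131, 137, 139, 149, 151, 157, 163, 167]. Summing 1/p over these primes: 1840793455149223796977553240989608507934961889604586193282330007699/962947420735983927056946215901134429196419130606213075415963491270 ≈ 1.9116. Mertens estimate ln ln(171) + 0.2615 ≈ 1.8989.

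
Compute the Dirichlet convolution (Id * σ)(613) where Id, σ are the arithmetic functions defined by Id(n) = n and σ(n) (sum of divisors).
(Id * σ)(613) = 1227

Divisors of 613: [1, 613]. For each d | 613:
  d = 1: Id(1) · σ(613/1) = 1 · 614 = 614
  d = 613: Id(613) · σ(613/613) = 613 · 1 = 613
Summing: (Id * σ)(613) = 614 + 613 = 1227.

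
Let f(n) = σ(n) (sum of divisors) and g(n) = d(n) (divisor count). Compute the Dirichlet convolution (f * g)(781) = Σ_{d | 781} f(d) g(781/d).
(σ * d)(781) = 1036

Divisors of 781: [1, 11, 71, 781]. For each d | 781:
  d = 1: σ(1) · d(781/1) = 1 · 4 = 4
  d = 11: σ(11) · d(781/11) = 12 · 2 = 24
  d = 71: σ(71) · d(781/71) = 72 · 2 = 144
  d = 781: σ(781) · d(781/781) = 864 · 1 = 864
Summing: (σ * d)(781) = 4 + 24 + 144 + 864 = 1036.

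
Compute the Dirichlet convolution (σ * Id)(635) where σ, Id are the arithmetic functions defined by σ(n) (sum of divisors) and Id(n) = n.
(σ * Id)(635) = 2805

Divisors of 635: [1, 5, 127, 635]. For each d | 635:
  d = 1: σ(1) · Id(635/1) = 1 · 635 = 635
  d = 5: σ(5) · Id(635/5) = 6 · 127 = 762
  d = 127: σ(127) · Id(635/127) = 128 · 5 = 640
  d = 635: σ(635) · Id(635/635) = 768 · 1 = 768
Summing: (σ * Id)(635) = 635 + 762 + 640 + 768 = 2805.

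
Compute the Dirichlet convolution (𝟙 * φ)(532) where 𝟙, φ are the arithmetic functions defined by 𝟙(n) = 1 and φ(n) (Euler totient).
(𝟙 * φ)(532) = 532

Divisors of 532: [1, 2, 4, 7, 14, 19, 28, 38, 76, 133, 266, 532]. For each d | 532:
  d = 1: 𝟙(1) · φ(532/1) = 1 · 216 = 216
  d = 2: 𝟙(2) · φ(532/2) = 1 · 108 = 108
  d = 4: 𝟙(4) · φ(532/4) = 1 · 108 = 108
  d = 7: 𝟙(7) · φ(532/7) = 1 · 36 = 36
  d = 14: 𝟙(14) · φ(532/14) = 1 · 18 = 18
  d = 19: 𝟙(19) · φ(532/19) = 1 · 12 = 12
  d = 28: 𝟙(28) · φ(532/28) = 1 · 18 = 18
  d = 38: 𝟙(38) · φ(532/38) = 1 · 6 = 6
  d = 76: 𝟙(76) · φ(532/76) = 1 · 6 = 6
  d = 133: 𝟙(133) · φ(532/133) = 1 · 2 = 2
  d = 266: 𝟙(266) · φ(532/266) = 1 · 1 = 1
  d = 532: 𝟙(532) · φ(532/532) = 1 · 1 = 1
Summing: (𝟙 * φ)(532) = 216 + 108 + 108 + 36 + 18 + 12 + 18 + 6 + 6 + 2 + 1 + 1 = 532.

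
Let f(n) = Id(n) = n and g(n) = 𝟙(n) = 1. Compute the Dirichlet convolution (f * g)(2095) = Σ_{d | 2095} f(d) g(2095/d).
(Id * 𝟙)(2095) = 2520

Divisors of 2095: [1, 5, 419, 2095]. For each d | 2095:
  d = 1: Id(1) · 𝟙(2095/1) = 1 · 1 = 1
  d = 5: Id(5) · 𝟙(2095/5) = 5 · 1 = 5
  d = 419: Id(419) · 𝟙(2095/419) = 419 · 1 = 419
  d = 2095: Id(2095) · 𝟙(2095/2095) = 2095 · 1 = 2095
Summing: (Id * 𝟙)(2095) = 1 + 5 + 419 + 2095 = 2520.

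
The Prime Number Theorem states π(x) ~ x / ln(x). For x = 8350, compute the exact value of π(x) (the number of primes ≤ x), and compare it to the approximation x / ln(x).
π(8350) = 1045;  x/ln(x) ≈ 924.69;  relative error ≈ 11.51%.

Directly count primes up to 8350: π(8350) = 1045. The PNT approximation gives 8350/ln(8350) ≈ 8350/9.03002 ≈ 924.69. Relative error (π(x) − x/ln(x)) / π(x) ≈ 11.51%; the approximation is known to undercount slightly (Li(x) is a better estimate).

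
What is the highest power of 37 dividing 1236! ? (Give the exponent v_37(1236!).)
v_37(1236!) = 33

Legendre's formula: v_p(n!) = Σ_{k ≥ 1} ⌊n / p^k⌋. For p = 37, n = 1236, the terms are:
  ⌊1236/37^1⌋ = ⌊1236/37⌋ = 33
(the next term ⌊1236/37^2⌋ = 0, terminating the sum). Summing: v_37(1236!) = 33 = 33.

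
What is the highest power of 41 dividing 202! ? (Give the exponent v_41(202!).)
v_41(202!) = 4

Legendre's formula: v_p(n!) = Σ_{k ≥ 1} ⌊n / p^k⌋. For p = 41, n = 202, the terms are:
  ⌊202/41^1⌋ = ⌊202/41⌋ = 4
(the next term ⌊202/41^2⌋ = 0, terminating the sum). Summing: v_41(202!) = 4 = 4.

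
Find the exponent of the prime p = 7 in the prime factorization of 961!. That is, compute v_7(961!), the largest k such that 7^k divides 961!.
v_7(961!) = 158

Legendre's formula: v_p(n!) = Σ_{k ≥ 1} ⌊n / p^k⌋. For p = 7, n = 961, the terms are:
  ⌊961/7^1⌋ = ⌊961/7⌋ = 137
  ⌊961/7^2⌋ = ⌊961/49⌋ = 19
  ⌊961/7^3⌋ = ⌊961/343⌋ = 2
(the next term ⌊961/7^4⌋ = 0, terminating the sum). Summing: v_7(961!) = 137 + 19 + 2 = 158.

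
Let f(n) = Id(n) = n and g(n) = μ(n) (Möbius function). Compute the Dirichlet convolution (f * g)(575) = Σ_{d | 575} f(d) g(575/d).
(Id * μ)(575) = 440

Divisors of 575: [1, 5, 23, 25, 115, 575]. For each d | 575:
  d = 1: Id(1) · μ(575/1) = 1 · 0 = 0
  d = 5: Id(5) · μ(575/5) = 5 · 1 = 5
  d = 23: Id(23) · μ(575/23) = 23 · 0 = 0
  d = 25: Id(25) · μ(575/25) = 25 · -1 = -25
  d = 115: Id(115) · μ(575/115) = 115 · -1 = -115
  d = 575: Id(575) · μ(575/575) = 575 · 1 = 575
Summing: (Id * μ)(575) = 0 + 5 + 0 + -25 + -115 + 575 = 440.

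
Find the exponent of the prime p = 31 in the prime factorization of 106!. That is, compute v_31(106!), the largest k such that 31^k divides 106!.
v_31(106!) = 3

Legendre's formula: v_p(n!) = Σ_{k ≥ 1} ⌊n / p^k⌋. For p = 31, n = 106, the terms are:
  ⌊106/31^1⌋ = ⌊106/31⌋ = 3
(the next term ⌊106/31^2⌋ = 0, terminating the sum). Summing: v_31(106!) = 3 = 3.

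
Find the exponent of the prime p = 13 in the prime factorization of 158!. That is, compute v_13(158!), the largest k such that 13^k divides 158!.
v_13(158!) = 12

Legendre's formula: v_p(n!) = Σ_{k ≥ 1} ⌊n / p^k⌋. For p = 13, n = 158, the terms are:
  ⌊158/13^1⌋ = ⌊158/13⌋ = 12
(the next term ⌊158/13^2⌋ = 0, terminating the sum). Summing: v_13(158!) = 12 = 12.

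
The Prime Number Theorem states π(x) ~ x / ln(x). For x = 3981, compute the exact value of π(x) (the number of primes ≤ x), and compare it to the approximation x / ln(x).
π(3981) = 549;  x/ln(x) ≈ 480.26;  relative error ≈ 12.52%.

Directly count primes up to 3981: π(3981) = 549. The PNT approximation gives 3981/ln(3981) ≈ 3981/8.28929 ≈ 480.26. Relative error (π(x) − x/ln(x)) / π(x) ≈ 12.52%; the approximation is known to undercount slightly (Li(x) is a better estimate).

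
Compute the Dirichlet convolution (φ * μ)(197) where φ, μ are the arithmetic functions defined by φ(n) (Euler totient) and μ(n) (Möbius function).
(φ * μ)(197) = 195

Divisors of 197: [1, 197]. For each d | 197:
  d = 1: φ(1) · μ(197/1) = 1 · -1 = -1
  d = 197: φ(197) · μ(197/197) = 196 · 1 = 196
Summing: (φ * μ)(197) = -1 + 196 = 195.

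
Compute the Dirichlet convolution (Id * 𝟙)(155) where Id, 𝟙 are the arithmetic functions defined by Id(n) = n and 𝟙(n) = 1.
(Id * 𝟙)(155) = 192

Divisors of 155: [1, 5, 31, 155]. For each d | 155:
  d = 1: Id(1) · 𝟙(155/1) = 1 · 1 = 1
  d = 5: Id(5) · 𝟙(155/5) = 5 · 1 = 5
  d = 31: Id(31) · 𝟙(155/31) = 31 · 1 = 31
  d = 155: Id(155) · 𝟙(155/155) = 155 · 1 = 155
Summing: (Id * 𝟙)(155) = 1 + 5 + 31 + 155 = 192.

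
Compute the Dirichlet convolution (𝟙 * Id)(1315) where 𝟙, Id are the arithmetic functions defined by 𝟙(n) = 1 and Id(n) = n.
(𝟙 * Id)(1315) = 1584

Divisors of 1315: [1, 5, 263, 1315]. For each d | 1315:
  d = 1: 𝟙(1) · Id(1315/1) = 1 · 1315 = 1315
  d = 5: 𝟙(5) · Id(1315/5) = 1 · 263 = 263
  d = 263: 𝟙(263) · Id(1315/263) = 1 · 5 = 5
  d = 1315: 𝟙(1315) · Id(1315/1315) = 1 · 1 = 1
Summing: (𝟙 * Id)(1315) = 1315 + 263 + 5 + 1 = 1584.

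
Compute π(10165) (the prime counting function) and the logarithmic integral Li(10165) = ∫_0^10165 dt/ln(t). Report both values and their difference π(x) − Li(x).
π(10165) = 1248;  Li(10165) ≈ 1264.04;  π(x) − Li(x) ≈ -16.04.

Direct count of primes ≤ 10165 gives π(10165) = 1248. Numerical evaluation of the logarithmic integral gives Li(10165) ≈ 1264.04. The difference π(x) − Li(x) ≈ -16.04 is typically negative for small/moderate x (Li(x) overestimates), though Littlewood's theorem shows this sign changes infinitely often.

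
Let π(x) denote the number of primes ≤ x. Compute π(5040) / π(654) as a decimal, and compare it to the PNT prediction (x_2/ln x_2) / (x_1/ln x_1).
π(5040)/π(654) = 675/119 ≈ 5.6723;  PNT prediction ≈ 5.8605.

π(654) = 119 and π(5040) = 675, so π(5040)/π(654) ≈ 5.6723. The PNT-predicted ratio is (5040/ln(5040)) / (654/ln(654)) ≈ 5.8605. The two agree to within a few percent, as expected.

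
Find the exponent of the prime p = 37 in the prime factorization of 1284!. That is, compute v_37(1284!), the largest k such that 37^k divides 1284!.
v_37(1284!) = 34

Legendre's formula: v_p(n!) = Σ_{k ≥ 1} ⌊n / p^k⌋. For p = 37, n = 1284, the terms are:
  ⌊1284/37^1⌋ = ⌊1284/37⌋ = 34
(the next term ⌊1284/37^2⌋ = 0, terminating the sum). Summing: v_37(1284!) = 34 = 34.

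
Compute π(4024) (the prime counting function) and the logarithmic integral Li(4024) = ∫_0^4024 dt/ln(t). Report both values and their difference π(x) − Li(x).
π(4024) = 556;  Li(4024) ≈ 568.26;  π(x) − Li(x) ≈ -12.26.

Direct count of primes ≤ 4024 gives π(4024) = 556. Numerical evaluation of the logarithmic integral gives Li(4024) ≈ 568.26. The difference π(x) − Li(x) ≈ -12.26 is typically negative for small/moderate x (Li(x) overestimates), though Littlewood's theorem shows this sign changes infinitely often.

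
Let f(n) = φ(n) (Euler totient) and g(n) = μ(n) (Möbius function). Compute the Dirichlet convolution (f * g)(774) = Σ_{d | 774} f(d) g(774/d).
(φ * μ)(774) = 0

Divisors of 774: [1, 2, 3, 6, 9, 18, 43, 86, 129, 258, 387, 774]. For each d | 774:
  d = 1: φ(1) · μ(774/1) = 1 · 0 = 0
  d = 2: φ(2) · μ(774/2) = 1 · 0 = 0
  d = 3: φ(3) · μ(774/3) = 2 · -1 = -2
  d = 6: φ(6) · μ(774/6) = 2 · 1 = 2
  d = 9: φ(9) · μ(774/9) = 6 · 1 = 6
  d = 18: φ(18) · μ(774/18) = 6 · -1 = -6
  d = 43: φ(43) · μ(774/43) = 42 · 0 = 0
  d = 86: φ(86) · μ(774/86) = 42 · 0 = 0
  d = 129: φ(129) · μ(774/129) = 84 · 1 = 84
  d = 258: φ(258) · μ(774/258) = 84 · -1 = -84
  d = 387: φ(387) · μ(774/387) = 252 · -1 = -252
  d = 774: φ(774) · μ(774/774) = 252 · 1 = 252
Summing: (φ * μ)(774) = 0 + 0 + -2 + 2 + 6 + -6 + 0 + 0 + 84 + -84 + -252 + 252 = 0.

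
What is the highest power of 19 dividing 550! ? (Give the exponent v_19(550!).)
v_19(550!) = 29

Legendre's formula: v_p(n!) = Σ_{k ≥ 1} ⌊n / p^k⌋. For p = 19, n = 550, the terms are:
  ⌊550/19^1⌋ = ⌊550/19⌋ = 28
  ⌊550/19^2⌋ = ⌊550/361⌋ = 1
(the next term ⌊550/19^3⌋ = 0, terminating the sum). Summing: v_19(550!) = 28 + 1 = 29.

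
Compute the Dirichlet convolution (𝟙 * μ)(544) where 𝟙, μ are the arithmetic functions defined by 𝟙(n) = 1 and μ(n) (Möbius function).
(𝟙 * μ)(544) = 0

Divisors of 544: [1, 2, 4, 8, 16, 17, 32, 34, 68, 136, 272, 544]. For each d | 544:
  d = 1: 𝟙(1) · μ(544/1) = 1 · 0 = 0
  d = 2: 𝟙(2) · μ(544/2) = 1 · 0 = 0
  d = 4: 𝟙(4) · μ(544/4) = 1 · 0 = 0
  d = 8: 𝟙(8) · μ(544/8) = 1 · 0 = 0
  d = 16: 𝟙(16) · μ(544/16) = 1 · 1 = 1
  d = 17: 𝟙(17) · μ(544/17) = 1 · 0 = 0
  d = 32: 𝟙(32) · μ(544/32) = 1 · -1 = -1
  d = 34: 𝟙(34) · μ(544/34) = 1 · 0 = 0
  d = 68: 𝟙(68) · μ(544/68) = 1 · 0 = 0
  d = 136: 𝟙(136) · μ(544/136) = 1 · 0 = 0
  d = 272: 𝟙(272) · μ(544/272) = 1 · -1 = -1
  d = 544: 𝟙(544) · μ(544/544) = 1 · 1 = 1
Summing: (𝟙 * μ)(544) = 0 + 0 + 0 + 0 + 1 + 0 + -1 + 0 + 0 + 0 + -1 + 1 = 0.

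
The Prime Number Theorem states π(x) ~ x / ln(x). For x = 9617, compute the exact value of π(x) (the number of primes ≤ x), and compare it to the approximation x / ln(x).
π(9617) = 1186;  x/ln(x) ≈ 1048.60;  relative error ≈ 11.59%.

Directly count primes up to 9617: π(9617) = 1186. The PNT approximation gives 9617/ln(9617) ≈ 9617/9.17129 ≈ 1048.60. Relative error (π(x) − x/ln(x)) / π(x) ≈ 11.59%; the approximation is known to undercount slightly (Li(x) is a better estimate).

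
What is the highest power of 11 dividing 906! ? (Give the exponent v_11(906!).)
v_11(906!) = 89

Legendre's formula: v_p(n!) = Σ_{k ≥ 1} ⌊n / p^k⌋. For p = 11, n = 906, the terms are:
  ⌊906/11^1⌋ = ⌊906/11⌋ = 82
  ⌊906/11^2⌋ = ⌊906/121⌋ = 7
(the next term ⌊906/11^3⌋ = 0, terminating the sum). Summing: v_11(906!) = 82 + 7 = 89.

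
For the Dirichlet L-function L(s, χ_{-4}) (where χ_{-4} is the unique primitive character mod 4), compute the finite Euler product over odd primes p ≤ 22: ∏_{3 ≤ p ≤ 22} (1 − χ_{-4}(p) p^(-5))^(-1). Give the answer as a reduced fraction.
∏ = 8959395755957897476417566375/8993950909687588250159808512

The odd primes p ≤ 22 are [3, 5, 7, 11, 13, 17, 19]. For each, χ(p) = 1 if p ≡ 1 mod 4, χ(p) = −1 if p ≡ 3 mod 4. Taking (1 − χ(p)/p^5)^(-1) = p^5/(p^5 − χ(p)): (1 − (-1)/3^5)^(-1) · (1 − (1)/5^5)^(-1) · (1 − (-1)/7^5)^(-1) · (1 − (-1)/11^5)^(-1) · (1 − (1)/13^5)^(-1) · (1 − (1)/17^5)^(-1) · (1 − (-1)/19^5)^(-1) = 8959395755957897476417566375/8993950909687588250159808512.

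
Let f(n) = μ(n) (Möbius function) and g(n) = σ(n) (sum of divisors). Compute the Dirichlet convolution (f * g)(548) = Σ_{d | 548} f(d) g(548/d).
(μ * σ)(548) = 548

Divisors of 548: [1, 2, 4, 137, 274, 548]. For each d | 548:
  d = 1: μ(1) · σ(548/1) = 1 · 966 = 966
  d = 2: μ(2) · σ(548/2) = -1 · 414 = -414
  d = 4: μ(4) · σ(548/4) = 0 · 138 = 0
  d = 137: μ(137) · σ(548/137) = -1 · 7 = -7
  d = 274: μ(274) · σ(548/274) = 1 · 3 = 3
  d = 548: μ(548) · σ(548/548) = 0 · 1 = 0
Summing: (μ * σ)(548) = 966 + -414 + 0 + -7 + 3 + 0 = 548.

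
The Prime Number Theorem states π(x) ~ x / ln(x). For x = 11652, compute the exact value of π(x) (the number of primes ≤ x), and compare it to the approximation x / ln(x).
π(11652) = 1399;  x/ln(x) ≈ 1244.44;  relative error ≈ 11.05%.

Directly count primes up to 11652: π(11652) = 1399. The PNT approximation gives 11652/ln(11652) ≈ 11652/9.36323 ≈ 1244.44. Relative error (π(x) − x/ln(x)) / π(x) ≈ 11.05%; the approximation is known to undercount slightly (Li(x) is a better estimate).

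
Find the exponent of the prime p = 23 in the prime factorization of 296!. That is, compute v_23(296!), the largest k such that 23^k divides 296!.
v_23(296!) = 12

Legendre's formula: v_p(n!) = Σ_{k ≥ 1} ⌊n / p^k⌋. For p = 23, n = 296, the terms are:
  ⌊296/23^1⌋ = ⌊296/23⌋ = 12
(the next term ⌊296/23^2⌋ = 0, terminating the sum). Summing: v_23(296!) = 12 = 12.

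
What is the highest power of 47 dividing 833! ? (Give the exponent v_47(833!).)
v_47(833!) = 17

Legendre's formula: v_p(n!) = Σ_{k ≥ 1} ⌊n / p^k⌋. For p = 47, n = 833, the terms are:
  ⌊833/47^1⌋ = ⌊833/47⌋ = 17
(the next term ⌊833/47^2⌋ = 0, terminating the sum). Summing: v_47(833!) = 17 = 17.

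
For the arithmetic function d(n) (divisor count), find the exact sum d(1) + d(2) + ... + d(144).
Σ_{n ≤ 144} d(n) = 746

Compute d(n) for each 1 ≤ n ≤ 144: d(1) = 1, d(2) = 2, d(3) = 2, d(4) = 3, d(5) = 2, d(6) = 4, d(7) = 2, d(8) = 4, d(9) = 3, d(10) = 4, d(11) = 2, d(12) = 6, d(13) = 2, d(14) = 4, d(15) = 4, d(16) = 5, d(17) = 2, d(18) = 6, d(19) = 2, d(20) = 6, d(21) = 4, d(22) = 4, d(23) = 2, d(24) = 8, d(25) = 3, d(26) = 4, d(27) = 4, d(28) = 6, d(29) = 2, d(30) = 8, d(31) = 2, d(32) = 6, d(33) = 4, d(34) = 4, d(35) = 4, d(36) = 9, d(37) = 2, d(38) = 4, d(39) = 4, d(40) = 8, d(41) = 2, d(42) = 8, d(43) = 2, d(44) = 6, d(45) = 6, d(46) = 4, d(47) = 2, d(48) = 10, d(49) = 3, d(50) = 6, d(51) = 4, d(52) = 6, d(53) = 2, d(54) = 8, d(55) = 4, d(56) = 8, d(57) = 4, d(58) = 4, d(59) = 2, d(60) = 12, d(61) = 2, d(62) = 4, d(63) = 6, d(64) = 7, d(65) = 4, d(66) = 8, d(67) = 2, d(68) = 6, d(69) = 4, d(70) = 8, d(71) = 2, d(72) = 12, d(73) = 2, d(74) = 4, d(75) = 6, d(76) = 6, d(77) = 4, d(78) = 8, d(79) = 2, d(80) = 10, d(81) = 5, d(82) = 4, d(83) = 2, d(84) = 12, d(85) = 4, d(86) = 4, d(87) = 4, d(88) = 8, d(89) = 2, d(90) = 12, d(91) = 4, d(92) = 6, d(93) = 4, d(94) = 4, d(95) = 4, d(96) = 12, d(97) = 2, d(98) = 6, d(99) = 6, d(100) = 9, d(101) = 2, d(102) = 8, d(103) = 2, d(104) = 8, d(105) = 8, d(106) = 4, d(107) = 2, d(108) = 12, d(109) = 2, d(110) = 8, d(111) = 4, d(112) = 10, d(113) = 2, d(114) = 8, d(115) = 4, d(116) = 6, d(117) = 6, d(118) = 4, d(119) = 4, d(120) = 16, d(121) = 3, d(122) = 4, d(123) = 4, d(124) = 6, d(125) = 4, d(126) = 12, d(127) = 2, d(128) = 8, d(129) = 4, d(130) = 8, d(131) = 2, d(132) = 12, d(133) = 4, d(134) = 4, d(135) = 8, d(136) = 8, d(137) = 2, d(138) = 8, d(139) = 2, d(140) = 12, d(141) = 4, d(142) = 4, d(143) = 4, d(144) = 15. Summing all 144 values: 746. (Dirichlet's divisor formula: Σ_{n ≤ x} d(n) = x ln(x) + (2γ − 1) x + O(√x). For x = 144, the asymptotic estimate is ≈ 737.89.)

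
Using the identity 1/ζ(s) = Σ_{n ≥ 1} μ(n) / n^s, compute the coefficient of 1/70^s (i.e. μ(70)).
μ(70) = -1

Factor n = 70 = 2 · 5 · 7. μ(n) = 0 if any exponent ≥ 2 (not squarefree); otherwise μ(n) = (−1)^{ω(n)} where ω(n) is the number of distinct prime factors. Applying: μ(70) = -1.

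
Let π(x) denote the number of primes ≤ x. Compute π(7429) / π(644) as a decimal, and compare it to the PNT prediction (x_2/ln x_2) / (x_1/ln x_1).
π(7429)/π(644) = 941/117 ≈ 8.0427;  PNT prediction ≈ 8.3707.

π(644) = 117 and π(7429) = 941, so π(7429)/π(644) ≈ 8.0427. The PNT-predicted ratio is (7429/ln(7429)) / (644/ln(644)) ≈ 8.3707. The two agree to within a few percent, as expected.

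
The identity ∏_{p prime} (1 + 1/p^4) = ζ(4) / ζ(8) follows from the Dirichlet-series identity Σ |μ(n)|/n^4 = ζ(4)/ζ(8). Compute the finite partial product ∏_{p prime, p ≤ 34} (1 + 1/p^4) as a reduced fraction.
∏ = 377183486665353545574471751056805902016576/349915921480385530721123181536044923530625

The primes p ≤ 34 are [2, 3, 5, 7, 11, 13, 17, 19, 23, 29, 31]. For each, (1 + 1/p^4) = (p^4 + 1)/p^4. Multiplying these fractions over p ∈ [2, 3, 5, 7, 11, 13, 17, 19, 23, 29, 31] gives 377183486665353545574471751056805902016576/349915921480385530721123181536044923530625. (In the limit P → ∞ this tends to ζ(4)/ζ(8).)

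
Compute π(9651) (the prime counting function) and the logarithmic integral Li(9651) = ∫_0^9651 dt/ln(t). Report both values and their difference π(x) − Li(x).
π(9651) = 1192;  Li(9651) ≈ 1208.17;  π(x) − Li(x) ≈ -16.17.

Direct count of primes ≤ 9651 gives π(9651) = 1192. Numerical evaluation of the logarithmic integral gives Li(9651) ≈ 1208.17. The difference π(x) − Li(x) ≈ -16.17 is typically negative for small/moderate x (Li(x) overestimates), though Littlewood's theorem shows this sign changes infinitely often.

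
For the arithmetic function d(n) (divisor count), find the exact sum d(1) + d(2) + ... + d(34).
Σ_{n ≤ 34} d(n) = 127

Compute d(n) for each 1 ≤ n ≤ 34: d(1) = 1, d(2) = 2, d(3) = 2, d(4) = 3, d(5) = 2, d(6) = 4, d(7) = 2, d(8) = 4, d(9) = 3, d(10) = 4, d(11) = 2, d(12) = 6, d(13) = 2, d(14) = 4, d(15) = 4, d(16) = 5, d(17) = 2, d(18) = 6, d(19) = 2, d(20) = 6, d(21) = 4, d(22) = 4, d(23) = 2, d(24) = 8, d(25) = 3, d(26) = 4, d(27) = 4, d(28) = 6, d(29) = 2, d(30) = 8, d(31) = 2, d(32) = 6, d(33) = 4, d(34) = 4. Summing all 34 values: 127. (Dirichlet's divisor formula: Σ_{n ≤ x} d(n) = x ln(x) + (2γ − 1) x + O(√x). For x = 34, the asymptotic estimate is ≈ 125.15.)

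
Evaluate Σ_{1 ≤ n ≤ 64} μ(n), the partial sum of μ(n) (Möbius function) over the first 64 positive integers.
Σ_{n ≤ 64} μ(n) = -1

Compute μ(n) for each 1 ≤ n ≤ 64: μ(1) = 1, μ(2) = -1, μ(3) = -1, μ(4) = 0, μ(5) = -1, μ(6) = 1, μ(7) = -1, μ(8) = 0, μ(9) = 0, μ(10) = 1, μ(11) = -1, μ(12) = 0, μ(13) = -1, μ(14) = 1, μ(15) = 1, μ(16) = 0, μ(17) = -1, μ(18) = 0, μ(19) = -1, μ(20) = 0, μ(21) = 1, μ(22) = 1, μ(23) = -1, μ(24) = 0, μ(25) = 0, μ(26) = 1, μ(27) = 0, μ(28) = 0, μ(29) = -1, μ(30) = -1, μ(31) = -1, μ(32) = 0, μ(33) = 1, μ(34) = 1, μ(35) = 1, μ(36) = 0, μ(37) = -1, μ(38) = 1, μ(39) = 1, μ(40) = 0, μ(41) = -1, μ(42) = -1, μ(43) = -1, μ(44) = 0, μ(45) = 0, μ(46) = 1, μ(47) = -1, μ(48) = 0, μ(49) = 0, μ(50) = 0, μ(51) = 1, μ(52) = 0, μ(53) = -1, μ(54) = 0, μ(55) = 1, μ(56) = 0, μ(57) = 1, μ(58) = 1, μ(59) = -1, μ(60) = 0, μ(61) = -1, μ(62) = 1, μ(63) = 0, μ(64) = 0. Summing all 64 values: -1. (Mertens function M(x) = Σ_{n ≤ x} μ(n); on average M(x) should be small (PNT ⟺ M(x) = o(x)).)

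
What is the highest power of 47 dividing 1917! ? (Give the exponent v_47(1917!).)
v_47(1917!) = 40

Legendre's formula: v_p(n!) = Σ_{k ≥ 1} ⌊n / p^k⌋. For p = 47, n = 1917, the terms are:
  ⌊1917/47^1⌋ = ⌊1917/47⌋ = 40
(the next term ⌊1917/47^2⌋ = 0, terminating the sum). Summing: v_47(1917!) = 40 = 40.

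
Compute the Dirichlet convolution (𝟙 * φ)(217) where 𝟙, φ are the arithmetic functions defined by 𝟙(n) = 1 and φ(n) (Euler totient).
(𝟙 * φ)(217) = 217

Divisors of 217: [1, 7, 31, 217]. For each d | 217:
  d = 1: 𝟙(1) · φ(217/1) = 1 · 180 = 180
  d = 7: 𝟙(7) · φ(217/7) = 1 · 30 = 30
  d = 31: 𝟙(31) · φ(217/31) = 1 · 6 = 6
  d = 217: 𝟙(217) · φ(217/217) = 1 · 1 = 1
Summing: (𝟙 * φ)(217) = 180 + 30 + 6 + 1 = 217.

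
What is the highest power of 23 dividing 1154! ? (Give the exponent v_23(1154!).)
v_23(1154!) = 52

Legendre's formula: v_p(n!) = Σ_{k ≥ 1} ⌊n / p^k⌋. For p = 23, n = 1154, the terms are:
  ⌊1154/23^1⌋ = ⌊1154/23⌋ = 50
  ⌊1154/23^2⌋ = ⌊1154/529⌋ = 2
(the next term ⌊1154/23^3⌋ = 0, terminating the sum). Summing: v_23(1154!) = 50 + 2 = 52.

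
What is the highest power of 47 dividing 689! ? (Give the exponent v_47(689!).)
v_47(689!) = 14

Legendre's formula: v_p(n!) = Σ_{k ≥ 1} ⌊n / p^k⌋. For p = 47, n = 689, the terms are:
  ⌊689/47^1⌋ = ⌊689/47⌋ = 14
(the next term ⌊689/47^2⌋ = 0, terminating the sum). Summing: v_47(689!) = 14 = 14.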